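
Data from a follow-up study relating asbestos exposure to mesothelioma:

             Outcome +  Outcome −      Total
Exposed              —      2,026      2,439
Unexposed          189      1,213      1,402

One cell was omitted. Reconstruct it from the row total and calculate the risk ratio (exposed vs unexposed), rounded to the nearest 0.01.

1.26

The missing cell is in the exposed row: 2439 − 2026 = 413.
So a = 413, b = 2026, c = 189, d = 1213.
RR = [a/(a+b)] / [c/(c+d)] = (413/2439) / (189/1402) = 0.16933/0.13481 = 1.25610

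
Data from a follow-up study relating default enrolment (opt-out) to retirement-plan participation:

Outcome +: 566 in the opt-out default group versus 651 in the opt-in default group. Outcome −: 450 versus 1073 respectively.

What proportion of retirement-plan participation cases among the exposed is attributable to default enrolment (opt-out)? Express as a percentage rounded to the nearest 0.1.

32.2

From the description: a = 566, b = 450, c = 651, d = 1073.
Risk in exposed = 566/1016 = 0.55709; risk in unexposed = 651/1724 = 0.37761.
RR = 0.55709/0.37761 = 1.47530
AR% = (RR − 1)/RR × 100 = (1.47530 − 1)/1.47530 × 100 = 32.2170%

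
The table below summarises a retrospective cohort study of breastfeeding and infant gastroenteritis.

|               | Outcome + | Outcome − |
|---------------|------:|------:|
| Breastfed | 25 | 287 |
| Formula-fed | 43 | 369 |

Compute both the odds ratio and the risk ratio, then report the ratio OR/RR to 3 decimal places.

Cells: a = 25, b = 287, c = 43, d = 369.
OR = (25·369)/(287·43) = 9225/12341 = 0.74751
Risk in exposed = 25/312 = 0.08013; risk in unexposed = 43/412 = 0.10437; RR = 0.76774
OR/RR = 0.74751 / 0.76774 = 0.97365
The outcome is not rare, so the OR lies further from 1 than the RR.

0.974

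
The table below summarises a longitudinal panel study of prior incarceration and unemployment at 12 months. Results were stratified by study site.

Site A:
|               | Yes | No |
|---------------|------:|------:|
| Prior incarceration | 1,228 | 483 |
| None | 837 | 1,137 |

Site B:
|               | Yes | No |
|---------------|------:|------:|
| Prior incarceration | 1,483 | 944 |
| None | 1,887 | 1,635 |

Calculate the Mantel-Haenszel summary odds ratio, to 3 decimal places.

OR_MH = Σ(aᵢdᵢ/nᵢ) / Σ(bᵢcᵢ/nᵢ), where nᵢ is the stratum total.
Stratum 1 (Site A): n = 3685; a·d/n = 1228·1137/3685 = 378.8972; b·c/n = 483·837/3685 = 109.7072
Stratum 2 (Site B): n = 5949; a·d/n = 1483·1635/5949 = 407.5819; b·c/n = 944·1887/5949 = 299.4332
OR_MH = (378.8972 + 407.5819) / (109.7072 + 299.4332) = 786.4791 / 409.1404 = 1.92227

1.922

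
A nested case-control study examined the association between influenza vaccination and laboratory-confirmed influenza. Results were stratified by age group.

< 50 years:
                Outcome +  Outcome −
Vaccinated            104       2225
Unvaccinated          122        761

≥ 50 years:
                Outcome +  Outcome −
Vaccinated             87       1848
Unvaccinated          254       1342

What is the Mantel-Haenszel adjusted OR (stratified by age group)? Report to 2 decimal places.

0.27

OR_MH = Σ(aᵢdᵢ/nᵢ) / Σ(bᵢcᵢ/nᵢ), where nᵢ is the stratum total.
Stratum 1 (< 50 years): n = 3212; a·d/n = 104·761/3212 = 24.6401; b·c/n = 2225·122/3212 = 84.5112
Stratum 2 (≥ 50 years): n = 3531; a·d/n = 87·1342/3531 = 33.0654; b·c/n = 1848·254/3531 = 132.9346
OR_MH = (24.6401 + 33.0654) / (84.5112 + 132.9346) = 57.7055 / 217.4458 = 0.26538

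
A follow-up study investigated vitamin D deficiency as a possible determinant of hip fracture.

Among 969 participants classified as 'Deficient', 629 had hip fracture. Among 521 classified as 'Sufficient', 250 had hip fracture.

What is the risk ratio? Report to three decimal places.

From the description: a = 629, b = 340, c = 250, d = 271.
Risk in exposed = 629/969 = 0.64912; risk in unexposed = 250/521 = 0.47985.
RR = 0.64912 / 0.47985 = 1.35277
The risk among the exposed is 1.35 times that among the unexposed.

1.353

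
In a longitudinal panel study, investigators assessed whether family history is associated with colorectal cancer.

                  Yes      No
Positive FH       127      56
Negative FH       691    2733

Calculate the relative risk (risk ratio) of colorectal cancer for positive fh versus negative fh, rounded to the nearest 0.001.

3.439

Cells: a = 127, b = 56, c = 691, d = 2733.
Risk in exposed = 127/183 = 0.69399; risk in unexposed = 691/3424 = 0.20181.
RR = 0.69399 / 0.20181 = 3.43881
The risk among the exposed is 3.44 times that among the unexposed.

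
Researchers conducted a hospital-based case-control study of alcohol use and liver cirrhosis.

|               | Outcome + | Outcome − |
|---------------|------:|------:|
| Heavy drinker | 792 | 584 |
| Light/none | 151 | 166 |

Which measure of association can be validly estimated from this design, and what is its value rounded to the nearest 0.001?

1.491

Cells: a = 792, b = 584, c = 151, d = 166.
This is a hospital-based case-control study: participants were sampled on outcome status, so risks in the source population cannot be estimated directly — relative risk is not valid here. The odds ratio is the appropriate measure.
OR = (a·d)/(b·c) = (792 × 166) / (584 × 151) = 131472 / 88184 = 1.49088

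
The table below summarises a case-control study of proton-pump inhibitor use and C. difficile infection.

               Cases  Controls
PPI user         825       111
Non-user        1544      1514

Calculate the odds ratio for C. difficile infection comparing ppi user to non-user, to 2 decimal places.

Cells: a = 825, b = 111, c = 1544, d = 1514.
OR = (a·d)/(b·c) = (825 × 1514) / (111 × 1544) = 1249050 / 171384 = 7.28802
The odds of C. difficile infection are about 7.29 times as high in the ppi user group.

7.29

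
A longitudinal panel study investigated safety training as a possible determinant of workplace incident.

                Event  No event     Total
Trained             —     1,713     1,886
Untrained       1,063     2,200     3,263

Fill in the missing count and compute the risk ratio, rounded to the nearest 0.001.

The missing cell is in the exposed row: 1886 − 1713 = 173.
So a = 173, b = 1713, c = 1063, d = 2200.
RR = [a/(a+b)] / [c/(c+d)] = (173/1886) / (1063/3263) = 0.09173/0.32577 = 0.28157

0.282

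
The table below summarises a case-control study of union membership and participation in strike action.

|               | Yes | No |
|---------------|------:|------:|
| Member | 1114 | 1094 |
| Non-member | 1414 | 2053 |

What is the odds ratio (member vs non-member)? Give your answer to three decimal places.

Cells: a = 1114, b = 1094, c = 1414, d = 2053.
OR = (a·d)/(b·c) = (1114 × 2053) / (1094 × 1414) = 2287042 / 1546916 = 1.47845
The odds of participation in strike action are about 1.48 times as high in the member group.

1.478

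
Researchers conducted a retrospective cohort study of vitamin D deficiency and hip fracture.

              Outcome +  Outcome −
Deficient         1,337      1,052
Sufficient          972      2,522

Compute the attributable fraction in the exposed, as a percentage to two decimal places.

50.29

Cells: a = 1337, b = 1052, c = 972, d = 2522.
Risk in exposed = 1337/2389 = 0.55965; risk in unexposed = 972/3494 = 0.27819.
RR = 0.55965/0.27819 = 2.01174
AR% = (RR − 1)/RR × 100 = (2.01174 − 1)/2.01174 × 100 = 50.2918%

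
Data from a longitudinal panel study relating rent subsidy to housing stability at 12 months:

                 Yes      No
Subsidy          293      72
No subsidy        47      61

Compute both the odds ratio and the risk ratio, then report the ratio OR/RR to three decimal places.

2.863

Cells: a = 293, b = 72, c = 47, d = 61.
OR = (293·61)/(72·47) = 17873/3384 = 5.28162
Risk in exposed = 293/365 = 0.80274; risk in unexposed = 47/108 = 0.43519; RR = 1.84459
OR/RR = 5.28162 / 1.84459 = 2.86330
The outcome is not rare, so the OR lies further from 1 than the RR.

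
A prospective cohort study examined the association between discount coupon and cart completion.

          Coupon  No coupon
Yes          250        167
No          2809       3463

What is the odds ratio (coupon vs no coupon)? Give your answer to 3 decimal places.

1.846

Reading the table with exposure as columns: a = 250 (Coupon, case), b = 2809 (Coupon, non-case), c = 167 (No coupon, case), d = 3463.
OR = (a·d)/(b·c) = (250 × 3463) / (2809 × 167) = 865750 / 469103 = 1.84554
The odds of cart completion are about 1.85 times as high in the coupon group.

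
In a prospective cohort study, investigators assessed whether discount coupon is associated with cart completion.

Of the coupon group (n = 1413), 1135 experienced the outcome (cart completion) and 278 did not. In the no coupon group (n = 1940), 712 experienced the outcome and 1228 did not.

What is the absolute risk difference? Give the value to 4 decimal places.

0.4362

From the description: a = 1135, b = 278, c = 712, d = 1228.
Risk in exposed = 1135/1413 = 0.803255; risk in unexposed = 712/1940 = 0.367010.
Risk difference = 0.803255 − 0.367010 = 0.436245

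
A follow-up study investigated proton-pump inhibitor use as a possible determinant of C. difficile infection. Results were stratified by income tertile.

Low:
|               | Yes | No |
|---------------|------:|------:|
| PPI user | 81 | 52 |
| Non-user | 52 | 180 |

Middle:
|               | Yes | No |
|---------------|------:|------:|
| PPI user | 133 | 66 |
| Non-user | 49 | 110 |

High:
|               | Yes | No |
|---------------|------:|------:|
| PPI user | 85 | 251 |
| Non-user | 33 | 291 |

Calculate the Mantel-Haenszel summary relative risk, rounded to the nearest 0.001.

2.418

RR_MH = Σ(aᵢ·n₀ᵢ/nᵢ) / Σ(cᵢ·n₁ᵢ/nᵢ), with n₁ᵢ = aᵢ+bᵢ (exposed), n₀ᵢ = cᵢ+dᵢ (unexposed), nᵢ = n₁ᵢ+n₀ᵢ.
Stratum 1 (Low): n₁ = 133, n₀ = 232, n = 365; a·n₀/n = 81·232/365 = 51.4849; c·n₁/n = 52·133/365 = 18.9479
Stratum 2 (Middle): n₁ = 199, n₀ = 159, n = 358; a·n₀/n = 133·159/358 = 59.0698; c·n₁/n = 49·199/358 = 27.2374
Stratum 3 (High): n₁ = 336, n₀ = 324, n = 660; a·n₀/n = 85·324/660 = 41.7273; c·n₁/n = 33·336/660 = 16.8000
RR_MH = (51.4849 + 59.0698 + 41.7273) / (18.9479 + 27.2374 + 16.8000) = 152.2820 / 62.9854 = 2.41774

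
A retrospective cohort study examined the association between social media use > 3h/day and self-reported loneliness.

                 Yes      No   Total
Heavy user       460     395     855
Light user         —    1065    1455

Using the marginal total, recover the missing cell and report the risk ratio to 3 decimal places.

The missing cell is in the unexposed row: 1455 − 1065 = 390.
So a = 460, b = 395, c = 390, d = 1065.
RR = [a/(a+b)] / [c/(c+d)] = (460/855) / (390/1455) = 0.53801/0.26804 = 2.00720

2.007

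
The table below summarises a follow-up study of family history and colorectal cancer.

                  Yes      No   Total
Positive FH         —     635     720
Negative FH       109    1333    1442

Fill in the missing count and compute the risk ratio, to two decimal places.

The missing cell is in the exposed row: 720 − 635 = 85.
So a = 85, b = 635, c = 109, d = 1333.
RR = [a/(a+b)] / [c/(c+d)] = (85/720) / (109/1442) = 0.11806/0.07559 = 1.56180

1.56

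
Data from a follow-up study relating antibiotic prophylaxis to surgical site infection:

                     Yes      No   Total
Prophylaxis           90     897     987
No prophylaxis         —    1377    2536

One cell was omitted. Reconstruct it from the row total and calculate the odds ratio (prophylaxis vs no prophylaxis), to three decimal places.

0.119

The missing cell is in the unexposed row: 2536 − 1377 = 1159.
So a = 90, b = 897, c = 1159, d = 1377.
OR = (a·d)/(b·c) = (90 × 1377) / (897 × 1159) = 123930 / 1039623 = 0.11921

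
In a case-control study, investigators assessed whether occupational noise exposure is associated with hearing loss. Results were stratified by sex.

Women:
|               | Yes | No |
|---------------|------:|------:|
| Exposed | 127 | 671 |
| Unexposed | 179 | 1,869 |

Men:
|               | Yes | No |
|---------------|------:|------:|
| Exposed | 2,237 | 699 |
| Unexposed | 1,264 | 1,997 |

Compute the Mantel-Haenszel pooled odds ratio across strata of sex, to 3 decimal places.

4.353

OR_MH = Σ(aᵢdᵢ/nᵢ) / Σ(bᵢcᵢ/nᵢ), where nᵢ is the stratum total.
Stratum 1 (Women): n = 2846; a·d/n = 127·1869/2846 = 83.4023; b·c/n = 671·179/2846 = 42.2027
Stratum 2 (Men): n = 6197; a·d/n = 2237·1997/6197 = 720.8793; b·c/n = 699·1264/6197 = 142.5748
OR_MH = (83.4023 + 720.8793) / (42.2027 + 142.5748) = 804.2816 / 184.7775 = 4.35270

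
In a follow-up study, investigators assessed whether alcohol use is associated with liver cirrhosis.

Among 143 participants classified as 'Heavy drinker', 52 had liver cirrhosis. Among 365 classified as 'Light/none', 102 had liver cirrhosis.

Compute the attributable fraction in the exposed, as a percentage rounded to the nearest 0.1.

23.2

From the description: a = 52, b = 91, c = 102, d = 263.
Risk in exposed = 52/143 = 0.36364; risk in unexposed = 102/365 = 0.27945.
RR = 0.36364/0.27945 = 1.30125
AR% = (RR − 1)/RR × 100 = (1.30125 − 1)/1.30125 × 100 = 23.1507%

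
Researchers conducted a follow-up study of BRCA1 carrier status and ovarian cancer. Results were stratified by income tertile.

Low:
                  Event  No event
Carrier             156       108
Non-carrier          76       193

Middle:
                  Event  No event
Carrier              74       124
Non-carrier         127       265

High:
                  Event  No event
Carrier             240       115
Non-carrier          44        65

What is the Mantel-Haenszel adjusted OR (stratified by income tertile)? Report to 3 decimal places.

OR_MH = Σ(aᵢdᵢ/nᵢ) / Σ(bᵢcᵢ/nᵢ), where nᵢ is the stratum total.
Stratum 1 (Low): n = 533; a·d/n = 156·193/533 = 56.4878; b·c/n = 108·76/533 = 15.3996
Stratum 2 (Middle): n = 590; a·d/n = 74·265/590 = 33.2373; b·c/n = 124·127/590 = 26.6915
Stratum 3 (High): n = 464; a·d/n = 240·65/464 = 33.6207; b·c/n = 115·44/464 = 10.9052
OR_MH = (56.4878 + 33.2373 + 33.6207) / (15.3996 + 26.6915 + 10.9052) = 123.3458 / 52.9963 = 2.32744

2.327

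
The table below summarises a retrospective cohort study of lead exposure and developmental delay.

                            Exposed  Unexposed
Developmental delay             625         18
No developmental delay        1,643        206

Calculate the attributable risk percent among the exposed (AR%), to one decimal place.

70.8

Reading the table with exposure as columns: a = 625 (Exposed, case), b = 1643 (Exposed, non-case), c = 18 (Unexposed, case), d = 206.
Risk in exposed = 625/2268 = 0.27557; risk in unexposed = 18/224 = 0.08036.
RR = 0.27557/0.08036 = 3.42936
AR% = (RR − 1)/RR × 100 = (3.42936 − 1)/3.42936 × 100 = 70.8400%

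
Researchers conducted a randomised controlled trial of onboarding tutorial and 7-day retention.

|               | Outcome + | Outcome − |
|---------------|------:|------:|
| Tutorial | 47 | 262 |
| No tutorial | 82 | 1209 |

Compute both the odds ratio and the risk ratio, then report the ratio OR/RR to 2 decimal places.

1.10

Cells: a = 47, b = 262, c = 82, d = 1209.
OR = (47·1209)/(262·82) = 56823/21484 = 2.64490
Risk in exposed = 47/309 = 0.15210; risk in unexposed = 82/1291 = 0.06352; RR = 2.39470
OR/RR = 2.64490 / 2.39470 = 1.10448
The outcome is not rare, so the OR lies further from 1 than the RR.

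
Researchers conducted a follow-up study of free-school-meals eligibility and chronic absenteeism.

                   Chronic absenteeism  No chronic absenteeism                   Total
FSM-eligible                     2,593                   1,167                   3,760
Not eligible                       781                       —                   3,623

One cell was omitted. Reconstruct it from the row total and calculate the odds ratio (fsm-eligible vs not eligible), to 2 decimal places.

8.09

The missing cell is in the unexposed row: 3623 − 781 = 2842.
So a = 2593, b = 1167, c = 781, d = 2842.
OR = (a·d)/(b·c) = (2593 × 2842) / (1167 × 781) = 7369306 / 911427 = 8.08546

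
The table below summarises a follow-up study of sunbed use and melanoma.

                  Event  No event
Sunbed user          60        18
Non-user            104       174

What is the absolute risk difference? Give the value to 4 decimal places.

Cells: a = 60, b = 18, c = 104, d = 174.
Risk in exposed = 60/78 = 0.769231; risk in unexposed = 104/278 = 0.374101.
Risk difference = 0.769231 − 0.374101 = 0.395130

0.3951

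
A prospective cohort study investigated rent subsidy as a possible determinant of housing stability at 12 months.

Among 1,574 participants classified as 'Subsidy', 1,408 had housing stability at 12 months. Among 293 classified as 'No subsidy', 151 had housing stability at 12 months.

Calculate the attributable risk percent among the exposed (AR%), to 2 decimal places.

From the description: a = 1408, b = 166, c = 151, d = 142.
Risk in exposed = 1408/1574 = 0.89454; risk in unexposed = 151/293 = 0.51536.
RR = 0.89454/0.51536 = 1.73576
AR% = (RR − 1)/RR × 100 = (1.73576 − 1)/1.73576 × 100 = 42.3882%

42.39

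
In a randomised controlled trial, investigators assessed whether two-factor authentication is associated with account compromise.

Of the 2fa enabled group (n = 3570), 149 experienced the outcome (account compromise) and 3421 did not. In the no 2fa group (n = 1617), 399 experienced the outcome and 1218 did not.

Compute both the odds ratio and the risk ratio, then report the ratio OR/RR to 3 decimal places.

0.786

From the description: a = 149, b = 3421, c = 399, d = 1218.
OR = (149·1218)/(3421·399) = 181482/1364979 = 0.13296
Risk in exposed = 149/3570 = 0.04174; risk in unexposed = 399/1617 = 0.24675; RR = 0.16914
OR/RR = 0.13296 / 0.16914 = 0.78605
The outcome is not rare, so the OR lies further from 1 than the RR.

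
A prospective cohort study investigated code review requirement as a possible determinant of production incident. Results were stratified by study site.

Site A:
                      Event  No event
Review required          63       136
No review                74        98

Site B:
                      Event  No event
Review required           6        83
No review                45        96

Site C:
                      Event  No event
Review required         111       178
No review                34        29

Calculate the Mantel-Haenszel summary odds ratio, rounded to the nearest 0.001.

OR_MH = Σ(aᵢdᵢ/nᵢ) / Σ(bᵢcᵢ/nᵢ), where nᵢ is the stratum total.
Stratum 1 (Site A): n = 371; a·d/n = 63·98/371 = 16.6415; b·c/n = 136·74/371 = 27.1267
Stratum 2 (Site B): n = 230; a·d/n = 6·96/230 = 2.5043; b·c/n = 83·45/230 = 16.2391
Stratum 3 (Site C): n = 352; a·d/n = 111·29/352 = 9.1449; b·c/n = 178·34/352 = 17.1932
OR_MH = (16.6415 + 2.5043 + 9.1449) / (27.1267 + 16.2391 + 17.1932) = 28.2907 / 60.5590 = 0.46716

0.467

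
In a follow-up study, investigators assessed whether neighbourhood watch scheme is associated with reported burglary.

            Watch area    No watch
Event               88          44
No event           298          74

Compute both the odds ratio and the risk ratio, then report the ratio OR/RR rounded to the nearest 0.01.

0.81

Reading the table with exposure as columns: a = 88 (Watch area, case), b = 298 (Watch area, non-case), c = 44 (No watch, case), d = 74.
OR = (88·74)/(298·44) = 6512/13112 = 0.49664
Risk in exposed = 88/386 = 0.22798; risk in unexposed = 44/118 = 0.37288; RR = 0.61140
OR/RR = 0.49664 / 0.61140 = 0.81231
The outcome is not rare, so the OR lies further from 1 than the RR.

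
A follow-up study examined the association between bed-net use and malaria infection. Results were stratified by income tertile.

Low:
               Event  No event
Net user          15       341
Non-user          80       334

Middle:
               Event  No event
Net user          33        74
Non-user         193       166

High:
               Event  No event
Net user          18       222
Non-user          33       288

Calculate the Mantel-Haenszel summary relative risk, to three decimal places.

0.459

RR_MH = Σ(aᵢ·n₀ᵢ/nᵢ) / Σ(cᵢ·n₁ᵢ/nᵢ), with n₁ᵢ = aᵢ+bᵢ (exposed), n₀ᵢ = cᵢ+dᵢ (unexposed), nᵢ = n₁ᵢ+n₀ᵢ.
Stratum 1 (Low): n₁ = 356, n₀ = 414, n = 770; a·n₀/n = 15·414/770 = 8.0649; c·n₁/n = 80·356/770 = 36.9870
Stratum 2 (Middle): n₁ = 107, n₀ = 359, n = 466; a·n₀/n = 33·359/466 = 25.4227; c·n₁/n = 193·107/466 = 44.3155
Stratum 3 (High): n₁ = 240, n₀ = 321, n = 561; a·n₀/n = 18·321/561 = 10.2995; c·n₁/n = 33·240/561 = 14.1176
RR_MH = (8.0649 + 25.4227 + 10.2995) / (36.9870 + 44.3155 + 14.1176) = 43.7871 / 95.4201 = 0.45889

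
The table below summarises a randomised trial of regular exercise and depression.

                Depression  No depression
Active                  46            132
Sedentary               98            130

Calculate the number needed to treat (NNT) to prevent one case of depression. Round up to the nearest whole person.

6

Risk in treated group = 46/178 = 0.25843; risk in control = 98/228 = 0.42982.
Absolute risk reduction = 0.42982 − 0.25843 = 0.17140
NNT = 1 / ARR = 1 / 0.17140 = 5.834 → round up → 6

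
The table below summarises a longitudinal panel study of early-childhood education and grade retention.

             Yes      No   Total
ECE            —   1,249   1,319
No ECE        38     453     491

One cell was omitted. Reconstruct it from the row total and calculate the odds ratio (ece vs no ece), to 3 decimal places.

The missing cell is in the exposed row: 1319 − 1249 = 70.
So a = 70, b = 1249, c = 38, d = 453.
OR = (a·d)/(b·c) = (70 × 453) / (1249 × 38) = 31710 / 47462 = 0.66811

0.668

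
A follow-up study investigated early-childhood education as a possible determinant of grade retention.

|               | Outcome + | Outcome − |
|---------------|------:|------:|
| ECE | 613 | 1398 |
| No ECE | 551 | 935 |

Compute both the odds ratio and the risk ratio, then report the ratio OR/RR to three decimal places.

0.905

Cells: a = 613, b = 1398, c = 551, d = 935.
OR = (613·935)/(1398·551) = 573155/770298 = 0.74407
Risk in exposed = 613/2011 = 0.30482; risk in unexposed = 551/1486 = 0.37079; RR = 0.82208
OR/RR = 0.74407 / 0.82208 = 0.90510
The outcome is not rare, so the OR lies further from 1 than the RR.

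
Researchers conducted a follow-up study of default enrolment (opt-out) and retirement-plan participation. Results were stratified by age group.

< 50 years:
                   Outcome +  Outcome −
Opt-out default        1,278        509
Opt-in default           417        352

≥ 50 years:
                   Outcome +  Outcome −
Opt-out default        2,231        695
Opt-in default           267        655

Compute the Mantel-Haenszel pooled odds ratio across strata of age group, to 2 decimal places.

4.23

OR_MH = Σ(aᵢdᵢ/nᵢ) / Σ(bᵢcᵢ/nᵢ), where nᵢ is the stratum total.
Stratum 1 (< 50 years): n = 2556; a·d/n = 1278·352/2556 = 176.0000; b·c/n = 509·417/2556 = 83.0411
Stratum 2 (≥ 50 years): n = 3848; a·d/n = 2231·655/3848 = 379.7570; b·c/n = 695·267/3848 = 48.2238
OR_MH = (176.0000 + 379.7570) / (83.0411 + 48.2238) = 555.7570 / 131.2648 = 4.23386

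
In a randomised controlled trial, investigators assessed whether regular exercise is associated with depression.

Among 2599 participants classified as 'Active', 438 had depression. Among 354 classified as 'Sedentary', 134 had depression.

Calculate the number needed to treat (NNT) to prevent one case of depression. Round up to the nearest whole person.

Risk in treated group = 438/2599 = 0.16853; risk in control = 134/354 = 0.37853.
Absolute risk reduction = 0.37853 − 0.16853 = 0.21000
NNT = 1 / ARR = 1 / 0.21000 = 4.762 → round up → 5

5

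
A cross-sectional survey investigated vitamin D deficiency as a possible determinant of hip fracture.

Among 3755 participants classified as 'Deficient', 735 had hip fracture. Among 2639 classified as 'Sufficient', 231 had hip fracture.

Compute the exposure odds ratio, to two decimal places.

2.54

From the description: a = 735, b = 3020, c = 231, d = 2408.
OR = (a·d)/(b·c) = (735 × 2408) / (3020 × 231) = 1769880 / 697620 = 2.53703
The odds of hip fracture are about 2.54 times as high in the deficient group.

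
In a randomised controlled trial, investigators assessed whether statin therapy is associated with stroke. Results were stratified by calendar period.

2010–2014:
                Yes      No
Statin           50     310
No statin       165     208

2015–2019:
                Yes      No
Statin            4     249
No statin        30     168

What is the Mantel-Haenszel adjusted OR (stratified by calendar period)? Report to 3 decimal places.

OR_MH = Σ(aᵢdᵢ/nᵢ) / Σ(bᵢcᵢ/nᵢ), where nᵢ is the stratum total.
Stratum 1 (2010–2014): n = 733; a·d/n = 50·208/733 = 14.1883; b·c/n = 310·165/733 = 69.7817
Stratum 2 (2015–2019): n = 451; a·d/n = 4·168/451 = 1.4900; b·c/n = 249·30/451 = 16.5632
OR_MH = (14.1883 + 1.4900) / (69.7817 + 16.5632) = 15.6783 / 86.3449 = 0.18158

0.182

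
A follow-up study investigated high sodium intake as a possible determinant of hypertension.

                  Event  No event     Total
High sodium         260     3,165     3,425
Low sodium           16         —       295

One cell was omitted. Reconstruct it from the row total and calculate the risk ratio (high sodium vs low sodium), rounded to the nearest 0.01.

1.40

The missing cell is in the unexposed row: 295 − 16 = 279.
So a = 260, b = 3165, c = 16, d = 279.
RR = [a/(a+b)] / [c/(c+d)] = (260/3425) / (16/295) = 0.07591/0.05424 = 1.39964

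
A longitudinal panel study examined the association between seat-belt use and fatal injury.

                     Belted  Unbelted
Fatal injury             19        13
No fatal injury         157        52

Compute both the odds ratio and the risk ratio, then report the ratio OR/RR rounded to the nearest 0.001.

Reading the table with exposure as columns: a = 19 (Belted, case), b = 157 (Belted, non-case), c = 13 (Unbelted, case), d = 52.
OR = (19·52)/(157·13) = 988/2041 = 0.48408
Risk in exposed = 19/176 = 0.10795; risk in unexposed = 13/65 = 0.20000; RR = 0.53977
OR/RR = 0.48408 / 0.53977 = 0.89682
The outcome is not rare, so the OR lies further from 1 than the RR.

0.897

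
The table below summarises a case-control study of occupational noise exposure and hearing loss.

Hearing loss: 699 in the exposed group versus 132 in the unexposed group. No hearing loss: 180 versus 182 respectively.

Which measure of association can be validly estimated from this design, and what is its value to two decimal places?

5.35

From the description: a = 699, b = 180, c = 132, d = 182.
This is a case-control study: participants were sampled on outcome status, so risks in the source population cannot be estimated directly — relative risk is not valid here. The odds ratio is the appropriate measure.
OR = (a·d)/(b·c) = (699 × 182) / (180 × 132) = 127218 / 23760 = 5.35429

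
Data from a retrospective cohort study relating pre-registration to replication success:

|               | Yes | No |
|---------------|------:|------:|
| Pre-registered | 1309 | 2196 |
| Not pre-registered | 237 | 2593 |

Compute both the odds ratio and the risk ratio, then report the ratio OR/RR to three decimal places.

1.462

Cells: a = 1309, b = 2196, c = 237, d = 2593.
OR = (1309·2593)/(2196·237) = 3394237/520452 = 6.52171
Risk in exposed = 1309/3505 = 0.37347; risk in unexposed = 237/2830 = 0.08375; RR = 4.45954
OR/RR = 6.52171 / 4.45954 = 1.46242
The outcome is not rare, so the OR lies further from 1 than the RR.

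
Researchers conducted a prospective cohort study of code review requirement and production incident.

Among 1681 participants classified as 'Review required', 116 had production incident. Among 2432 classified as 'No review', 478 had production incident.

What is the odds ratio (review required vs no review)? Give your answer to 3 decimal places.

0.303

From the description: a = 116, b = 1565, c = 478, d = 1954.
OR = (a·d)/(b·c) = (116 × 1954) / (1565 × 478) = 226664 / 748070 = 0.30300
Exposure is associated with lower odds of production incident (OR = 0.30 < 1).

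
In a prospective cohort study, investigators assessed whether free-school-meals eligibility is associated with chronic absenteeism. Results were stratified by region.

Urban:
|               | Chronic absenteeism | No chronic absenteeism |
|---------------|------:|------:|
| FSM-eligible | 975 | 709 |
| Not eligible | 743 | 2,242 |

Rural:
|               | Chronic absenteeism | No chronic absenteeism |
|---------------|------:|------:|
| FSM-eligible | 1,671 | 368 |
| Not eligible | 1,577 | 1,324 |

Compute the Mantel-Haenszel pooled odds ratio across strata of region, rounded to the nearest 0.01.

OR_MH = Σ(aᵢdᵢ/nᵢ) / Σ(bᵢcᵢ/nᵢ), where nᵢ is the stratum total.
Stratum 1 (Urban): n = 4669; a·d/n = 975·2242/4669 = 468.1838; b·c/n = 709·743/4669 = 112.8265
Stratum 2 (Rural): n = 4940; a·d/n = 1671·1324/4940 = 447.8551; b·c/n = 368·1577/4940 = 117.4769
OR_MH = (468.1838 + 447.8551) / (112.8265 + 117.4769) = 916.0388 / 230.3034 = 3.97753

3.98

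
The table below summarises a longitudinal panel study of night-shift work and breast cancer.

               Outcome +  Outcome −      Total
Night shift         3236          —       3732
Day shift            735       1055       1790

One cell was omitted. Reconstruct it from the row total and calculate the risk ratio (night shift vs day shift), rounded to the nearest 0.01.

The missing cell is in the exposed row: 3732 − 3236 = 496.
So a = 3236, b = 496, c = 735, d = 1055.
RR = [a/(a+b)] / [c/(c+d)] = (3236/3732) / (735/1790) = 0.86710/0.41061 = 2.11170

2.11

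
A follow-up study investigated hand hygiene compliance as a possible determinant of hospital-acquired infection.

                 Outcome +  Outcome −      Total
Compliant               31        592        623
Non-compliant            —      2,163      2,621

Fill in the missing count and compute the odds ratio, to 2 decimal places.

0.25

The missing cell is in the unexposed row: 2621 − 2163 = 458.
So a = 31, b = 592, c = 458, d = 2163.
OR = (a·d)/(b·c) = (31 × 2163) / (592 × 458) = 67053 / 271136 = 0.24730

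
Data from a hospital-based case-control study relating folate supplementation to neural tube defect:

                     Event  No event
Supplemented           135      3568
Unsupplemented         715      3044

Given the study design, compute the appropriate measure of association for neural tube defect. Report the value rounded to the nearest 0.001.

Cells: a = 135, b = 3568, c = 715, d = 3044.
This is a hospital-based case-control study: participants were sampled on outcome status, so risks in the source population cannot be estimated directly — relative risk is not valid here. The odds ratio is the appropriate measure.
OR = (a·d)/(b·c) = (135 × 3044) / (3568 × 715) = 410940 / 2551120 = 0.16108

0.161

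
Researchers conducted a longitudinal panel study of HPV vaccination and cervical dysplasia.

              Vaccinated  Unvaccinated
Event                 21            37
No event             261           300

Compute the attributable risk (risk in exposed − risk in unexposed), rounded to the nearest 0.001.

-0.035

Reading the table with exposure as columns: a = 21 (Vaccinated, case), b = 261 (Vaccinated, non-case), c = 37 (Unvaccinated, case), d = 300.
Risk in exposed = 21/282 = 0.074468; risk in unexposed = 37/337 = 0.109792.
Risk difference = 0.074468 − 0.109792 = -0.035324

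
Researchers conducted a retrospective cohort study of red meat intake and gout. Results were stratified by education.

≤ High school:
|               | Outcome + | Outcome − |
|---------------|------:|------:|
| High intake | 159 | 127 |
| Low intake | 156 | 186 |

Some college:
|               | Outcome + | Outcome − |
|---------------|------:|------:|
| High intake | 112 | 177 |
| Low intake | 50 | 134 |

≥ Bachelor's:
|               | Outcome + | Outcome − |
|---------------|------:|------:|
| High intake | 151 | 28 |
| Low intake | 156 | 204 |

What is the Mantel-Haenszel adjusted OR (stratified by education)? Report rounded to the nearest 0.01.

2.33

OR_MH = Σ(aᵢdᵢ/nᵢ) / Σ(bᵢcᵢ/nᵢ), where nᵢ is the stratum total.
Stratum 1 (≤ High school): n = 628; a·d/n = 159·186/628 = 47.0924; b·c/n = 127·156/628 = 31.5478
Stratum 2 (Some college): n = 473; a·d/n = 112·134/473 = 31.7294; b·c/n = 177·50/473 = 18.7104
Stratum 3 (≥ Bachelor's): n = 539; a·d/n = 151·204/539 = 57.1503; b·c/n = 28·156/539 = 8.1039
OR_MH = (47.0924 + 31.7294 + 57.1503) / (31.5478 + 18.7104 + 8.1039) = 135.9720 / 58.3620 = 2.32980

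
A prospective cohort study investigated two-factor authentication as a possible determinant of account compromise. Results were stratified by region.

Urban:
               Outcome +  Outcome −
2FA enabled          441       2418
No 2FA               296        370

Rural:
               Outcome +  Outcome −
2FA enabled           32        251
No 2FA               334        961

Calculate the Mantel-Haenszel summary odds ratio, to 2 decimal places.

OR_MH = Σ(aᵢdᵢ/nᵢ) / Σ(bᵢcᵢ/nᵢ), where nᵢ is the stratum total.
Stratum 1 (Urban): n = 3525; a·d/n = 441·370/3525 = 46.2894; b·c/n = 2418·296/3525 = 203.0434
Stratum 2 (Rural): n = 1578; a·d/n = 32·961/1578 = 19.4880; b·c/n = 251·334/1578 = 53.1267
OR_MH = (46.2894 + 19.4880) / (203.0434 + 53.1267) = 65.7773 / 256.1701 = 0.25677

0.26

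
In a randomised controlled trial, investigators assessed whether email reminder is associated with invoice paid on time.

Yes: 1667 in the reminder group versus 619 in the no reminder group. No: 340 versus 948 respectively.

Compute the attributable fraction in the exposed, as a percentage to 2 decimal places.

From the description: a = 1667, b = 340, c = 619, d = 948.
Risk in exposed = 1667/2007 = 0.83059; risk in unexposed = 619/1567 = 0.39502.
RR = 0.83059/0.39502 = 2.10265
AR% = (RR − 1)/RR × 100 = (2.10265 − 1)/2.10265 × 100 = 52.4409%

52.44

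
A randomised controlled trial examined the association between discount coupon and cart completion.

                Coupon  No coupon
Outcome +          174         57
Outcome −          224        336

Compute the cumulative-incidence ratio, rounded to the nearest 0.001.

Reading the table with exposure as columns: a = 174 (Coupon, case), b = 224 (Coupon, non-case), c = 57 (No coupon, case), d = 336.
Risk in exposed = 174/398 = 0.43719; risk in unexposed = 57/393 = 0.14504.
RR = 0.43719 / 0.14504 = 3.01428
The risk among the exposed is 3.01 times that among the unexposed.

3.014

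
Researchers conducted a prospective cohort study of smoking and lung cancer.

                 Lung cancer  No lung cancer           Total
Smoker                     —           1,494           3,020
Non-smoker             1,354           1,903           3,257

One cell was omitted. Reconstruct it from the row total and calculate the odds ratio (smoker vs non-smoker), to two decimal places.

The missing cell is in the exposed row: 3020 − 1494 = 1526.
So a = 1526, b = 1494, c = 1354, d = 1903.
OR = (a·d)/(b·c) = (1526 × 1903) / (1494 × 1354) = 2903978 / 2022876 = 1.43557

1.44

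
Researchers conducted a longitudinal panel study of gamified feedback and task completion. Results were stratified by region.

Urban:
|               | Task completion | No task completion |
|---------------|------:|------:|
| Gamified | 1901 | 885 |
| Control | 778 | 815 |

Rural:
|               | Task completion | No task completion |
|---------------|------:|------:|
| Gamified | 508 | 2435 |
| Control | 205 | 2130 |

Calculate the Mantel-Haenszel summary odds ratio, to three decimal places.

OR_MH = Σ(aᵢdᵢ/nᵢ) / Σ(bᵢcᵢ/nᵢ), where nᵢ is the stratum total.
Stratum 1 (Urban): n = 4379; a·d/n = 1901·815/4379 = 353.8057; b·c/n = 885·778/4379 = 157.2345
Stratum 2 (Rural): n = 5278; a·d/n = 508·2130/5278 = 205.0095; b·c/n = 2435·205/5278 = 94.5765
OR_MH = (353.8057 + 205.0095) / (157.2345 + 94.5765) = 558.8151 / 251.8111 = 2.21918

2.219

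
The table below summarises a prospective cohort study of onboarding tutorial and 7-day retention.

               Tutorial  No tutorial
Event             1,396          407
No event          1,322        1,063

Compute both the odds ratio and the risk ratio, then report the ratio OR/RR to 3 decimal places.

Reading the table with exposure as columns: a = 1396 (Tutorial, case), b = 1322 (Tutorial, non-case), c = 407 (No tutorial, case), d = 1063.
OR = (1396·1063)/(1322·407) = 1483948/538054 = 2.75799
Risk in exposed = 1396/2718 = 0.51361; risk in unexposed = 407/1470 = 0.27687; RR = 1.85506
OR/RR = 2.75799 / 1.85506 = 1.48674
The outcome is not rare, so the OR lies further from 1 than the RR.

1.487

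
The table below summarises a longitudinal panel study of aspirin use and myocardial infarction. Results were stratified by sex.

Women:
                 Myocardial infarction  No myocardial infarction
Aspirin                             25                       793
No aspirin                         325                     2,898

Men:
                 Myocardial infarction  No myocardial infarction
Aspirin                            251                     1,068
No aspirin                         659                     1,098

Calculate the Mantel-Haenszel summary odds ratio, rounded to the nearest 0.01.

OR_MH = Σ(aᵢdᵢ/nᵢ) / Σ(bᵢcᵢ/nᵢ), where nᵢ is the stratum total.
Stratum 1 (Women): n = 4041; a·d/n = 25·2898/4041 = 17.9287; b·c/n = 793·325/4041 = 63.7775
Stratum 2 (Men): n = 3076; a·d/n = 251·1098/3076 = 89.5962; b·c/n = 1068·659/3076 = 228.8075
OR_MH = (17.9287 + 89.5962) / (63.7775 + 228.8075) = 107.5250 / 292.5851 = 0.36750

0.37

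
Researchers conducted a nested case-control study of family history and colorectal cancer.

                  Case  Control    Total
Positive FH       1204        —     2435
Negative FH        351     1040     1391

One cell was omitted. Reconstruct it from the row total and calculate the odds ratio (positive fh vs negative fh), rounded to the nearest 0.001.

The missing cell is in the exposed row: 2435 − 1204 = 1231.
So a = 1204, b = 1231, c = 351, d = 1040.
OR = (a·d)/(b·c) = (1204 × 1040) / (1231 × 351) = 1252160 / 432081 = 2.89798

2.898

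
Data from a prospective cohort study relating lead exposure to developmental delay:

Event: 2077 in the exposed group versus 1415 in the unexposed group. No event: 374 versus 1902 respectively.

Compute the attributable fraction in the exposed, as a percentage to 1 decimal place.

From the description: a = 2077, b = 374, c = 1415, d = 1902.
Risk in exposed = 2077/2451 = 0.84741; risk in unexposed = 1415/3317 = 0.42659.
RR = 0.84741/0.42659 = 1.98647
AR% = (RR − 1)/RR × 100 = (1.98647 − 1)/1.98647 × 100 = 49.6595%

49.7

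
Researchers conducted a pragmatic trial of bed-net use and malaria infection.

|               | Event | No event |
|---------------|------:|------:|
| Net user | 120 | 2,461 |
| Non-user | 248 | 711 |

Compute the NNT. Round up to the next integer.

5

Risk in treated group = 120/2581 = 0.04649; risk in control = 248/959 = 0.25860.
Absolute risk reduction = 0.25860 − 0.04649 = 0.21211
NNT = 1 / ARR = 1 / 0.21211 = 4.715 → round up → 5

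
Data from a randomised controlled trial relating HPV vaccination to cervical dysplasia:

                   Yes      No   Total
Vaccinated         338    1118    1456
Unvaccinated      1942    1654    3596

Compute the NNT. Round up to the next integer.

Risk in treated group = 338/1456 = 0.23214; risk in control = 1942/3596 = 0.54004.
Absolute risk reduction = 0.54004 − 0.23214 = 0.30790
NNT = 1 / ARR = 1 / 0.30790 = 3.248 → round up → 4

4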